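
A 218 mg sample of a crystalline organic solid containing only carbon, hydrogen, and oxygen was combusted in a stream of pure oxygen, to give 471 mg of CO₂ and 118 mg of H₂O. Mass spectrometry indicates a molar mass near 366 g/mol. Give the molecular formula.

C18H22O8

mol C = 0.471 g CO₂ ÷ 44.009 g/mol = 0.01070 mol
mol H = 2 × 0.118 g H₂O ÷ 18.015 g/mol = 0.01310 mol
mass O = 0.218 − (0.1285 + 0.01320) = 0.07625 g → mol O = 0.07625 ÷ 15.999 = 0.004766 mol
Divide by the smallest (0.004766 mol): C 2.246, H 2.749, O 1.000
Multiplying each by 4 gives whole numbers: C 8.98, H 11.00, O 4.00
Empirical formula: C9H11O4
Empirical-formula mass = 183.18 g/mol; 366 ÷ 183.18 ≈ 2, so the molecular formula is C18H22O8.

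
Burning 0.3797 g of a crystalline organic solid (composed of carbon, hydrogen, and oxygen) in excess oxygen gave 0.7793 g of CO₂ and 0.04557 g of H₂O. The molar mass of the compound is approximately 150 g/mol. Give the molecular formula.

C7H2O4

mol C = 0.7793 g CO₂ ÷ 44.009 g/mol = 0.017708 mol
mol H = 2 × 0.04557 g H₂O ÷ 18.015 g/mol = 0.0050591 mol
mass O = 0.3797 − (0.21269 + 0.0050996) = 0.16191 g → mol O = 0.16191 ÷ 15.999 = 0.010120 mol
Divide by the smallest (0.0050591 mol): C 3.500, H 1.000, O 2.000
Multiplying each by 2 gives whole numbers: C 7.00, H 2.00, O 4.00
Empirical formula: C7H2O4
Empirical-formula mass = 150.09 g/mol; 150 ÷ 150.09 ≈ 1, so the molecular formula is C7H2O4.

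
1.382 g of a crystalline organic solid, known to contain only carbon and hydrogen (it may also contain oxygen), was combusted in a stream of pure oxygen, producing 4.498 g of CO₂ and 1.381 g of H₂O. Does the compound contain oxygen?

no

mol C = 4.498 g CO₂ ÷ 44.009 g/mol = 0.10221 mol
mol H = 2 × 1.381 g H₂O ÷ 18.015 g/mol = 0.15332 mol
C and H together account for 1.3821 g — essentially the entire 1.382 g sample — so the compound contains no oxygen.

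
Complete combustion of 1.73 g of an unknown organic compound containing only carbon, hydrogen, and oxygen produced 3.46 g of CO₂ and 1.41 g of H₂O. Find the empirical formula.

C2H4O

mol C = 3.46 g CO₂ ÷ 44.009 g/mol = 0.07862 mol
mol H = 2 × 1.41 g H₂O ÷ 18.015 g/mol = 0.1565 mol
mass O = 1.73 − (0.9443 + 0.1578) = 0.6279 g → mol O = 0.6279 ÷ 15.999 = 0.03925 mol
Divide by the smallest (0.03925 mol): C 2.003, H 3.989, O 1.000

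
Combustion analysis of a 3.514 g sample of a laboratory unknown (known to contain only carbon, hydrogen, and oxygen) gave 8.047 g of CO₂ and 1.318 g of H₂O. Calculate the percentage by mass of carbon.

mol C = 8.047 g CO₂ ÷ 44.009 g/mol = 0.18285 mol
mol H = 2 × 1.318 g H₂O ÷ 18.015 g/mol = 0.14632 mol
mass O = 3.514 − (2.1962 + 0.14749) = 1.1703 g → mol O = 1.1703 ÷ 15.999 = 0.073149 mol
mass % C = 2.1962 g ÷ 3.514 g × 100%

62.50%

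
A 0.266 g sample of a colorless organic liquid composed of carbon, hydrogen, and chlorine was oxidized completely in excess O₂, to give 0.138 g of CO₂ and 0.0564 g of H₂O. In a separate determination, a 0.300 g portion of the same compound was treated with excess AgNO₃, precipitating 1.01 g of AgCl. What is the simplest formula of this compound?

mol C = 0.138 g CO₂ ÷ 44.009 g/mol = 0.003136 mol
mol H = 2 × 0.0564 g H₂O ÷ 18.015 g/mol = 0.006261 mol
From the AgCl data: mol Cl per gram of compound = (1.01 ÷ 143.318) ÷ 0.300 = 0.02349 mol/g, so in the 0.266 g combustion sample mol Cl = 0.006249 mol
Divide by the smallest (0.003136 mol): C 1.000, H 1.997, Cl 1.993

CH2Cl2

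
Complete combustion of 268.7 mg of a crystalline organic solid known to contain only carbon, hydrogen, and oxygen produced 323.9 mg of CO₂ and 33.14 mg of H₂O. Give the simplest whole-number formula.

mol C = 0.3239 g CO₂ ÷ 44.009 g/mol = 0.0073599 mol
mol H = 2 × 0.03314 g H₂O ÷ 18.015 g/mol = 0.0036792 mol
mass O = 0.2687 − (0.088399 + 0.0037086) = 0.17659 g → mol O = 0.17659 ÷ 15.999 = 0.011038 mol
Divide by the smallest (0.0036792 mol): C 2.000, H 1.000, O 3.000

C2HO3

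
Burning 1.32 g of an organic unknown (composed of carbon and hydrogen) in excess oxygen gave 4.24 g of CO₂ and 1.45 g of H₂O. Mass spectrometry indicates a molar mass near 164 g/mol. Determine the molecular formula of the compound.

C12H20

mol C = 4.24 g CO₂ ÷ 44.009 g/mol = 0.09634 mol
mol H = 2 × 1.45 g H₂O ÷ 18.015 g/mol = 0.1610 mol
Divide by the smallest (0.09634 mol): C 1.000, H 1.671
Multiplying each by 3 gives whole numbers: C 3.00, H 5.01
Empirical formula: C3H5
Empirical-formula mass = 41.07 g/mol; 164 ÷ 41.07 ≈ 4, so the molecular formula is C12H20.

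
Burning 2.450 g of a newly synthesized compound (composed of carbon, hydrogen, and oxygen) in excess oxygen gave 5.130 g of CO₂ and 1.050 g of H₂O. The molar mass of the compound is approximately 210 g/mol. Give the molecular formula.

C10H10O5

mol C = 5.130 g CO₂ ÷ 44.009 g/mol = 0.11657 mol
mol H = 2 × 1.050 g H₂O ÷ 18.015 g/mol = 0.11657 mol
mass O = 2.450 − (1.4001 + 0.11750) = 0.93241 g → mol O = 0.93241 ÷ 15.999 = 0.058279 mol
Divide by the smallest (0.058279 mol): C 2.000, H 2.000, O 1.000
Empirical formula: C2H2O
Empirical-formula mass = 42.04 g/mol; 210 ÷ 42.04 ≈ 5, so the molecular formula is C10H10O5.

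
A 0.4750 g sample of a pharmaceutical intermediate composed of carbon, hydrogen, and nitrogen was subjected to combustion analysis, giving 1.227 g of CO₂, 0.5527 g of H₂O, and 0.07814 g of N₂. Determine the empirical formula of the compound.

mol C = 1.227 g CO₂ ÷ 44.009 g/mol = 0.027881 mol
mol H = 2 × 0.5527 g H₂O ÷ 18.015 g/mol = 0.061360 mol
mol N = 2 × 0.07814 g N₂ ÷ 28.014 g/mol = 0.0055786 mol
Divide by the smallest (0.0055786 mol): C 4.998, H 10.999, N 1.000

C5H11N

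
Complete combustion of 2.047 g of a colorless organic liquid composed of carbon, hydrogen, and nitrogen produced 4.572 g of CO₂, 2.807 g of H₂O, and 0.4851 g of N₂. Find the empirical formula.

mol C = 4.572 g CO₂ ÷ 44.009 g/mol = 0.10389 mol
mol H = 2 × 2.807 g H₂O ÷ 18.015 g/mol = 0.31163 mol
mol N = 2 × 0.4851 g N₂ ÷ 28.014 g/mol = 0.034633 mol
Divide by the smallest (0.034633 mol): C 3.000, H 8.998, N 1.000

C3H9N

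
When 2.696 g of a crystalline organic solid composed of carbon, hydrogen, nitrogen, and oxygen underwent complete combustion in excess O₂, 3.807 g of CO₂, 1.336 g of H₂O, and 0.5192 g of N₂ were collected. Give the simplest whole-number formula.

mol C = 3.807 g CO₂ ÷ 44.009 g/mol = 0.086505 mol
mol H = 2 × 1.336 g H₂O ÷ 18.015 g/mol = 0.14832 mol
mol N = 2 × 0.5192 g N₂ ÷ 28.014 g/mol = 0.037067 mol
mass O = 2.696 − (1.0390 + 0.14951 + 0.51920) = 0.98828 g → mol O = 0.98828 ÷ 15.999 = 0.061771 mol
Divide by the smallest (0.037067 mol): C 2.334, H 4.001, N 1.000, O 1.666
Multiplying each by 3 gives whole numbers: C 7.00, H 12.00, N 3.00, O 5.00

C7H12N3O5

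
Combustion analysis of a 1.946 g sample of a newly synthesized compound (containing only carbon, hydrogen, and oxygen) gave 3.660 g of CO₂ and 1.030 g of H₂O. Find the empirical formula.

C8H11O5

mol C = 3.660 g CO₂ ÷ 44.009 g/mol = 0.083165 mol
mol H = 2 × 1.030 g H₂O ÷ 18.015 g/mol = 0.11435 mol
mass O = 1.946 − (0.99889 + 0.11526) = 0.83184 g → mol O = 0.83184 ÷ 15.999 = 0.051993 mol
Divide by the smallest (0.051993 mol): C 1.600, H 2.199, O 1.000
Multiplying each by 5 gives whole numbers: C 8.00, H 11.00, O 5.00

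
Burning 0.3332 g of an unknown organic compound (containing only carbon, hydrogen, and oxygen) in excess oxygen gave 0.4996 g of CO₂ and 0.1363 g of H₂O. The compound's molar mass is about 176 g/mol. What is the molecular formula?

C6H8O6

mol C = 0.4996 g CO₂ ÷ 44.009 g/mol = 0.011352 mol
mol H = 2 × 0.1363 g H₂O ÷ 18.015 g/mol = 0.015132 mol
mass O = 0.3332 − (0.13635 + 0.015253) = 0.18160 g → mol O = 0.18160 ÷ 15.999 = 0.011350 mol
Divide by the smallest (0.011350 mol): C 1.000, H 1.333, O 1.000
Multiplying each by 3 gives whole numbers: C 3.00, H 4.00, O 3.00
Empirical formula: C3H4O3
Empirical-formula mass = 88.06 g/mol; 176 ÷ 88.06 ≈ 2, so the molecular formula is C6H8O6.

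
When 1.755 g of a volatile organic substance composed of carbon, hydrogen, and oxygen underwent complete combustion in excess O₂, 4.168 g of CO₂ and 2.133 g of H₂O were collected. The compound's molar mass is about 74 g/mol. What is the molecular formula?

mol C = 4.168 g CO₂ ÷ 44.009 g/mol = 0.094708 mol
mol H = 2 × 2.133 g H₂O ÷ 18.015 g/mol = 0.23680 mol
mass O = 1.755 − (1.1375 + 0.23870) = 0.37877 g → mol O = 0.37877 ÷ 15.999 = 0.023674 mol
Divide by the smallest (0.023674 mol): C 4.000, H 10.002, O 1.000
Empirical formula: C4H10O
Empirical-formula mass = 74.12 g/mol; 74 ÷ 74.12 ≈ 1, so the molecular formula is C4H10O.

C4H10O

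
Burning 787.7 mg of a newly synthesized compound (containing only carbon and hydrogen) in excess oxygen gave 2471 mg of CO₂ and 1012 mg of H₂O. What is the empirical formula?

mol C = 2.471 g CO₂ ÷ 44.009 g/mol = 0.056148 mol
mol H = 2 × 1.012 g H₂O ÷ 18.015 g/mol = 0.11235 mol
Divide by the smallest (0.056148 mol): C 1.000, H 2.001

CH2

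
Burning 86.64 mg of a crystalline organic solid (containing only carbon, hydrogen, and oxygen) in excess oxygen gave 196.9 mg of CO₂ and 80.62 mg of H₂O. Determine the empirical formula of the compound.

C3H6O

mol C = 0.1969 g CO₂ ÷ 44.009 g/mol = 0.0044741 mol
mol H = 2 × 0.08062 g H₂O ÷ 18.015 g/mol = 0.0089503 mol
mass O = 0.08664 − (0.053738 + 0.0090219) = 0.023880 g → mol O = 0.023880 ÷ 15.999 = 0.0014926 mol
Divide by the smallest (0.0014926 mol): C 2.998, H 5.997, O 1.000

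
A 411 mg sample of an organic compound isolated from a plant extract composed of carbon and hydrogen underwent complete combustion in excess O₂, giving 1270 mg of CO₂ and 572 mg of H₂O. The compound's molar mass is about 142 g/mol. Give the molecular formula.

C10H22

mol C = 1.27 g CO₂ ÷ 44.009 g/mol = 0.02886 mol
mol H = 2 × 0.572 g H₂O ÷ 18.015 g/mol = 0.06350 mol
Divide by the smallest (0.02886 mol): C 1.000, H 2.201
Multiplying each by 5 gives whole numbers: C 5.00, H 11.00
Empirical formula: C5H11
Empirical-formula mass = 71.14 g/mol; 142 ÷ 71.14 ≈ 2, so the molecular formula is C10H22.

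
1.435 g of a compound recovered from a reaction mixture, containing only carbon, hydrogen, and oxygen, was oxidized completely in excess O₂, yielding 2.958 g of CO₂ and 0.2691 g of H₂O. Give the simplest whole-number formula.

C9H4O5

mol C = 2.958 g CO₂ ÷ 44.009 g/mol = 0.067214 mol
mol H = 2 × 0.2691 g H₂O ÷ 18.015 g/mol = 0.029875 mol
mass O = 1.435 − (0.80730 + 0.030114) = 0.59758 g → mol O = 0.59758 ÷ 15.999 = 0.037351 mol
Divide by the smallest (0.029875 mol): C 2.250, H 1.000, O 1.250
Multiplying each by 4 gives whole numbers: C 9.00, H 4.00, O 5.00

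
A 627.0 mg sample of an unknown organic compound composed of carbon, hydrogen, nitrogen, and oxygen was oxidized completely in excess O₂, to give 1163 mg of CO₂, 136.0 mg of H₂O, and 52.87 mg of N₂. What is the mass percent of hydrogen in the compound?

mol C = 1.163 g CO₂ ÷ 44.009 g/mol = 0.026426 mol
mol H = 2 × 0.1360 g H₂O ÷ 18.015 g/mol = 0.015099 mol
mol N = 2 × 0.05287 g N₂ ÷ 28.014 g/mol = 0.0037745 mol
mass O = 0.6270 − (0.31741 + 0.015219 + 0.052870) = 0.24150 g → mol O = 0.24150 ÷ 15.999 = 0.015095 mol
mass % H = 0.015219 g ÷ 0.6270 g × 100%

2.43%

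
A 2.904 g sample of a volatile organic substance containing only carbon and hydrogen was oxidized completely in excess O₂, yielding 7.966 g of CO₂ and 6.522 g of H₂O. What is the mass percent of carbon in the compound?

74.87%

mol C = 7.966 g CO₂ ÷ 44.009 g/mol = 0.18101 mol
mol H = 2 × 6.522 g H₂O ÷ 18.015 g/mol = 0.72406 mol
mass % C = 2.1741 g ÷ 2.904 g × 100%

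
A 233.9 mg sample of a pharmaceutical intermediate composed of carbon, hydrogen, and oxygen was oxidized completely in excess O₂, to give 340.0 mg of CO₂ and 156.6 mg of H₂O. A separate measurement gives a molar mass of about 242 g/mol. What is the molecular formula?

C8H18O8

mol C = 0.3400 g CO₂ ÷ 44.009 g/mol = 0.0077257 mol
mol H = 2 × 0.1566 g H₂O ÷ 18.015 g/mol = 0.017386 mol
mass O = 0.2339 − (0.092793 + 0.017525) = 0.12358 g → mol O = 0.12358 ÷ 15.999 = 0.0077244 mol
Divide by the smallest (0.0077244 mol): C 1.000, H 2.251, O 1.000
Multiplying each by 4 gives whole numbers: C 4.00, H 9.00, O 4.00
Empirical formula: C4H9O4
Empirical-formula mass = 121.11 g/mol; 242 ÷ 121.11 ≈ 2, so the molecular formula is C8H18O8.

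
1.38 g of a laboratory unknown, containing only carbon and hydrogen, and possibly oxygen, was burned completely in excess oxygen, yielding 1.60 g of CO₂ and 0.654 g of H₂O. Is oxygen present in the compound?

mol C = 1.60 g CO₂ ÷ 44.009 g/mol = 0.03636 mol
mol H = 2 × 0.654 g H₂O ÷ 18.015 g/mol = 0.07261 mol
C and H account for only 0.5099 g of the 1.38 g sample; the remaining 0.8701 g must be oxygen.

yes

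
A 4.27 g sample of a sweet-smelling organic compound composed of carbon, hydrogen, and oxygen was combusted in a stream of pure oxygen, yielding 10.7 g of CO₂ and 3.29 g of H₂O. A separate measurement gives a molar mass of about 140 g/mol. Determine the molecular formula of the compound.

mol C = 10.7 g CO₂ ÷ 44.009 g/mol = 0.2431 mol
mol H = 2 × 3.29 g H₂O ÷ 18.015 g/mol = 0.3653 mol
mass O = 4.27 − (2.920 + 0.3682) = 0.9816 g → mol O = 0.9816 ÷ 15.999 = 0.06135 mol
Divide by the smallest (0.06135 mol): C 3.963, H 5.953, O 1.000
Empirical formula: C4H6O
Empirical-formula mass = 70.09 g/mol; 140 ÷ 70.09 ≈ 2, so the molecular formula is C8H12O2.

C8H12O2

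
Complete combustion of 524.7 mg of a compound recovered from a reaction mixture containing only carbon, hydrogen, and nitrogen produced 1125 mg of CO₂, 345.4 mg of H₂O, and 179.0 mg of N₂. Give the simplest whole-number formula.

C2H3N

mol C = 1.125 g CO₂ ÷ 44.009 g/mol = 0.025563 mol
mol H = 2 × 0.3454 g H₂O ÷ 18.015 g/mol = 0.038346 mol
mol N = 2 × 0.1790 g N₂ ÷ 28.014 g/mol = 0.012779 mol
Divide by the smallest (0.012779 mol): C 2.000, H 3.001, N 1.000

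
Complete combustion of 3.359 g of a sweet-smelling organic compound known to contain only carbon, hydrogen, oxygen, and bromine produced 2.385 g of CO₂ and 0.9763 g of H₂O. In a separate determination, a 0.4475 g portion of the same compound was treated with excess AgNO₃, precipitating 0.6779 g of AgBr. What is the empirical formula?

C2H4BrO

mol C = 2.385 g CO₂ ÷ 44.009 g/mol = 0.054193 mol
mol H = 2 × 0.9763 g H₂O ÷ 18.015 g/mol = 0.10839 mol
From the AgBr data: mol Br per gram of compound = (0.6779 ÷ 187.772) ÷ 0.4475 = 0.0080676 mol/g, so in the 3.359 g combustion sample mol Br = 0.027099 mol
mass O = 3.359 − (0.65092 + 0.10925 + 2.1653) = 0.43352 g → mol O = 0.43352 ÷ 15.999 = 0.027096 mol
Divide by the smallest (0.027096 mol): C 2.000, H 4.000, Br 1.000, O 1.000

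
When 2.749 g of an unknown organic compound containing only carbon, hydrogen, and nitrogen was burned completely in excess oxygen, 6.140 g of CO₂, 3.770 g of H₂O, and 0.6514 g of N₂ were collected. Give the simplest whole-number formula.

mol C = 6.140 g CO₂ ÷ 44.009 g/mol = 0.13952 mol
mol H = 2 × 3.770 g H₂O ÷ 18.015 g/mol = 0.41854 mol
mol N = 2 × 0.6514 g N₂ ÷ 28.014 g/mol = 0.046505 mol
Divide by the smallest (0.046505 mol): C 3.000, H 9.000, N 1.000

C3H9N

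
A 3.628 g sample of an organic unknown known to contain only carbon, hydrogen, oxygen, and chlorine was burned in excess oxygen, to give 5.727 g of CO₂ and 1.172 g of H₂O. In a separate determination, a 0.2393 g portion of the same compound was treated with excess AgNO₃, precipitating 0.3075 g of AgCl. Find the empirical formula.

mol C = 5.727 g CO₂ ÷ 44.009 g/mol = 0.13013 mol
mol H = 2 × 1.172 g H₂O ÷ 18.015 g/mol = 0.13011 mol
From the AgCl data: mol Cl per gram of compound = (0.3075 ÷ 143.318) ÷ 0.2393 = 0.0089661 mol/g, so in the 3.628 g combustion sample mol Cl = 0.032529 mol
mass O = 3.628 − (1.5630 + 0.13115 + 1.1531) = 0.78068 g → mol O = 0.78068 ÷ 15.999 = 0.048795 mol
Divide by the smallest (0.032529 mol): C 4.001, H 4.000, Cl 1.000, O 1.500
Multiplying each by 2 gives whole numbers: C 8.00, H 8.00, Cl 2.00, O 3.00

C8H8Cl2O3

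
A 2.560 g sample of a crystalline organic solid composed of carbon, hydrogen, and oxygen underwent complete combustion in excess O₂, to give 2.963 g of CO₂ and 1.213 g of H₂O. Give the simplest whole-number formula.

mol C = 2.963 g CO₂ ÷ 44.009 g/mol = 0.067327 mol
mol H = 2 × 1.213 g H₂O ÷ 18.015 g/mol = 0.13467 mol
mass O = 2.560 − (0.80867 + 0.13574) = 1.6156 g → mol O = 1.6156 ÷ 15.999 = 0.10098 mol
Divide by the smallest (0.067327 mol): C 1.000, H 2.000, O 1.500
Multiplying each by 2 gives whole numbers: C 2.00, H 4.00, O 3.00

C2H4O3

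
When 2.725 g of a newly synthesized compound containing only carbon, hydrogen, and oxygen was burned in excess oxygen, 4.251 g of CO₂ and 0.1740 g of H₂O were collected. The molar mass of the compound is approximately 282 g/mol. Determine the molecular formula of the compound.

C10H2O10

mol C = 4.251 g CO₂ ÷ 44.009 g/mol = 0.096594 mol
mol H = 2 × 0.1740 g H₂O ÷ 18.015 g/mol = 0.019317 mol
mass O = 2.725 − (1.1602 + 0.019472) = 1.5453 g → mol O = 1.5453 ÷ 15.999 = 0.096590 mol
Divide by the smallest (0.019317 mol): C 5.000, H 1.000, O 5.000
Empirical formula: C5HO5
Empirical-formula mass = 141.06 g/mol; 282 ÷ 141.06 ≈ 2, so the molecular formula is C10H2O10.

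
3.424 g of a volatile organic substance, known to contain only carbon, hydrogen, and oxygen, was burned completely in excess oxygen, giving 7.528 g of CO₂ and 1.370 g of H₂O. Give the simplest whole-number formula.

C9H8O4

mol C = 7.528 g CO₂ ÷ 44.009 g/mol = 0.17106 mol
mol H = 2 × 1.370 g H₂O ÷ 18.015 g/mol = 0.15210 mol
mass O = 3.424 − (2.0546 + 0.15331) = 1.2161 g → mol O = 1.2161 ÷ 15.999 = 0.076013 mol
Divide by the smallest (0.076013 mol): C 2.250, H 2.001, O 1.000
Multiplying each by 4 gives whole numbers: C 9.00, H 8.00, O 4.00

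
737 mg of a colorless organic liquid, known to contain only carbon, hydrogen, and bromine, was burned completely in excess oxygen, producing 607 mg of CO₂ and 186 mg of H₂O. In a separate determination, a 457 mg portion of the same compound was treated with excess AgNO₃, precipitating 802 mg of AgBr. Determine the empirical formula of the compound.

C2H3Br

mol C = 0.607 g CO₂ ÷ 44.009 g/mol = 0.01379 mol
mol H = 2 × 0.186 g H₂O ÷ 18.015 g/mol = 0.02065 mol
From the AgBr data: mol Br per gram of compound = (0.802 ÷ 187.772) ÷ 0.457 = 0.009346 mol/g, so in the 0.737 g combustion sample mol Br = 0.006888 mol
Divide by the smallest (0.006888 mol): C 2.002, H 2.998, Br 1.000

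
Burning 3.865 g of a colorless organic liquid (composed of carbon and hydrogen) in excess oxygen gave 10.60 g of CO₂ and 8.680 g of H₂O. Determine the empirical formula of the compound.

mol C = 10.60 g CO₂ ÷ 44.009 g/mol = 0.24086 mol
mol H = 2 × 8.680 g H₂O ÷ 18.015 g/mol = 0.96364 mol
Divide by the smallest (0.24086 mol): C 1.000, H 4.001

CH4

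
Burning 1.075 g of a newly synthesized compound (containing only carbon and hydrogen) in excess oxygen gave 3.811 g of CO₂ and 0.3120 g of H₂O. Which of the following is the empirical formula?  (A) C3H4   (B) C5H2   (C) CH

(B) C5H2

mol C = 3.811 g CO₂ ÷ 44.009 g/mol = 0.086596 mol
mol H = 2 × 0.3120 g H₂O ÷ 18.015 g/mol = 0.034638 mol
Divide by the smallest (0.034638 mol): C 2.500, H 1.000
Multiplying each by 2 gives whole numbers: C 5.00, H 2.00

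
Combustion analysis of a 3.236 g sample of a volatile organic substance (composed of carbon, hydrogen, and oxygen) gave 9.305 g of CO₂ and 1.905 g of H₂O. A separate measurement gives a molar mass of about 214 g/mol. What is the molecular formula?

mol C = 9.305 g CO₂ ÷ 44.009 g/mol = 0.21143 mol
mol H = 2 × 1.905 g H₂O ÷ 18.015 g/mol = 0.21149 mol
mass O = 3.236 − (2.5395 + 0.21318) = 0.48328 g → mol O = 0.48328 ÷ 15.999 = 0.030207 mol
Divide by the smallest (0.030207 mol): C 6.999, H 7.001, O 1.000
Empirical formula: C7H7O
Empirical-formula mass = 107.13 g/mol; 214 ÷ 107.13 ≈ 2, so the molecular formula is C14H14O2.

C14H14O2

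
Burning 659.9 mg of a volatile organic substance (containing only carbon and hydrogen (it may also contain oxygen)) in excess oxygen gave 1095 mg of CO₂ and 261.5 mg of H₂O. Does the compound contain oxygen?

mol C = 1.095 g CO₂ ÷ 44.009 g/mol = 0.024881 mol
mol H = 2 × 0.2615 g H₂O ÷ 18.015 g/mol = 0.029031 mol
C and H account for only 0.32811 g of the 0.6599 g sample; the remaining 0.33179 g must be oxygen.

yes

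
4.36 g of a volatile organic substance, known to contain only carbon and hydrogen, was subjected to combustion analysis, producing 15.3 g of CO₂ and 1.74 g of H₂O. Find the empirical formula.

C9H5

mol C = 15.3 g CO₂ ÷ 44.009 g/mol = 0.3477 mol
mol H = 2 × 1.74 g H₂O ÷ 18.015 g/mol = 0.1932 mol
Divide by the smallest (0.1932 mol): C 1.800, H 1.000
Multiplying each by 5 gives whole numbers: C 9.00, H 5.00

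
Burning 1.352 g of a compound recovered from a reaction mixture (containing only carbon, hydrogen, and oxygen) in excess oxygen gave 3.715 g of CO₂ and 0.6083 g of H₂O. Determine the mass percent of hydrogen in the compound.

5.03%

mol C = 3.715 g CO₂ ÷ 44.009 g/mol = 0.084415 mol
mol H = 2 × 0.6083 g H₂O ÷ 18.015 g/mol = 0.067533 mol
mass O = 1.352 − (1.0139 + 0.068073) = 0.27002 g → mol O = 0.27002 ÷ 15.999 = 0.016878 mol
mass % H = 0.068073 g ÷ 1.352 g × 100%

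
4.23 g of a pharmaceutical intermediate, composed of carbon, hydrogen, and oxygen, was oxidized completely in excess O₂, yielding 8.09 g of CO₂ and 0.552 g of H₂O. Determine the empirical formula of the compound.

mol C = 8.09 g CO₂ ÷ 44.009 g/mol = 0.1838 mol
mol H = 2 × 0.552 g H₂O ÷ 18.015 g/mol = 0.06128 mol
mass O = 4.23 − (2.208 + 0.06177) = 1.960 g → mol O = 1.960 ÷ 15.999 = 0.1225 mol
Divide by the smallest (0.06128 mol): C 3.000, H 1.000, O 1.999

C3HO2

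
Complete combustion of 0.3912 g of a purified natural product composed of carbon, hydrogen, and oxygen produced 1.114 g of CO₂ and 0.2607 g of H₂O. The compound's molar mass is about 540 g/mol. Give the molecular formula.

mol C = 1.114 g CO₂ ÷ 44.009 g/mol = 0.025313 mol
mol H = 2 × 0.2607 g H₂O ÷ 18.015 g/mol = 0.028943 mol
mass O = 0.3912 − (0.30403 + 0.029174) = 0.057991 g → mol O = 0.057991 ÷ 15.999 = 0.0036247 mol
Divide by the smallest (0.0036247 mol): C 6.983, H 7.985, O 1.000
Empirical formula: C7H8O
Empirical-formula mass = 108.14 g/mol; 540 ÷ 108.14 ≈ 5, so the molecular formula is C35H40O5.

C35H40O5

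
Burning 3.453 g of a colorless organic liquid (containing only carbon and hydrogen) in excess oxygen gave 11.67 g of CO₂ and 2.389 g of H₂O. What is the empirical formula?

mol C = 11.67 g CO₂ ÷ 44.009 g/mol = 0.26517 mol
mol H = 2 × 2.389 g H₂O ÷ 18.015 g/mol = 0.26522 mol
Divide by the smallest (0.26517 mol): C 1.000, H 1.000

CH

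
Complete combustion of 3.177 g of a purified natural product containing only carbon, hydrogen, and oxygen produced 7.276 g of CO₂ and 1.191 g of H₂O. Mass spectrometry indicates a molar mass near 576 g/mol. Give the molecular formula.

C30H24O12

mol C = 7.276 g CO₂ ÷ 44.009 g/mol = 0.16533 mol
mol H = 2 × 1.191 g H₂O ÷ 18.015 g/mol = 0.13222 mol
mass O = 3.177 − (1.9858 + 0.13328) = 1.0579 g → mol O = 1.0579 ÷ 15.999 = 0.066126 mol
Divide by the smallest (0.066126 mol): C 2.500, H 2.000, O 1.000
Multiplying each by 2 gives whole numbers: C 5.00, H 4.00, O 2.00
Empirical formula: C5H4O2
Empirical-formula mass = 96.08 g/mol; 576 ÷ 96.08 ≈ 6, so the molecular formula is C30H24O12.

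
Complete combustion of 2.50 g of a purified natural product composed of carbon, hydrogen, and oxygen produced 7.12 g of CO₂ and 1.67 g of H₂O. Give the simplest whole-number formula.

C7H8O

mol C = 7.12 g CO₂ ÷ 44.009 g/mol = 0.1618 mol
mol H = 2 × 1.67 g H₂O ÷ 18.015 g/mol = 0.1854 mol
mass O = 2.50 − (1.943 + 0.1869) = 0.3699 g → mol O = 0.3699 ÷ 15.999 = 0.02312 mol
Divide by the smallest (0.02312 mol): C 6.997, H 8.019, O 1.000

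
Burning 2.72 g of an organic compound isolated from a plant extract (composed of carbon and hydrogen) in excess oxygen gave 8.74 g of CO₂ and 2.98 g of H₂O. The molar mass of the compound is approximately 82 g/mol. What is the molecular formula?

C6H10

mol C = 8.74 g CO₂ ÷ 44.009 g/mol = 0.1986 mol
mol H = 2 × 2.98 g H₂O ÷ 18.015 g/mol = 0.3308 mol
Divide by the smallest (0.1986 mol): C 1.000, H 1.666
Multiplying each by 3 gives whole numbers: C 3.00, H 5.00
Empirical formula: C3H5
Empirical-formula mass = 41.07 g/mol; 82 ÷ 41.07 ≈ 2, so the molecular formula is C6H10.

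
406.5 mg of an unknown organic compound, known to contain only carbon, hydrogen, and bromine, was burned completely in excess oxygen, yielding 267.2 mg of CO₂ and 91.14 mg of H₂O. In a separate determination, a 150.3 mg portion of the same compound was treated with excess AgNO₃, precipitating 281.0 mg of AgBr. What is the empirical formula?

mol C = 0.2672 g CO₂ ÷ 44.009 g/mol = 0.0060715 mol
mol H = 2 × 0.09114 g H₂O ÷ 18.015 g/mol = 0.010118 mol
From the AgBr data: mol Br per gram of compound = (0.2810 ÷ 187.772) ÷ 0.1503 = 0.0099567 mol/g, so in the 0.4065 g combustion sample mol Br = 0.0040474 mol
Divide by the smallest (0.0040474 mol): C 1.500, H 2.500, Br 1.000
Multiplying each by 2 gives whole numbers: C 3.00, H 5.00, Br 2.00

C3H5Br2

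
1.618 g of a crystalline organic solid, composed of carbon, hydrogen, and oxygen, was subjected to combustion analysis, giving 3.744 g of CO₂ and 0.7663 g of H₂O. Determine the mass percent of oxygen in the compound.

mol C = 3.744 g CO₂ ÷ 44.009 g/mol = 0.085074 mol
mol H = 2 × 0.7663 g H₂O ÷ 18.015 g/mol = 0.085074 mol
mass O = 1.618 − (1.0218 + 0.085754) = 0.51043 g → mol O = 0.51043 ÷ 15.999 = 0.031904 mol
mass % O = 0.51043 g ÷ 1.618 g × 100%

31.55%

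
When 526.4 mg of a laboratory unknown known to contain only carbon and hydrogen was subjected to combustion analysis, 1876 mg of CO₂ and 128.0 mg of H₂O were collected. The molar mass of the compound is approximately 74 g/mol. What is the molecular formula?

mol C = 1.876 g CO₂ ÷ 44.009 g/mol = 0.042628 mol
mol H = 2 × 0.1280 g H₂O ÷ 18.015 g/mol = 0.014210 mol
Divide by the smallest (0.014210 mol): C 3.000, H 1.000
Empirical formula: C3H
Empirical-formula mass = 37.04 g/mol; 74 ÷ 37.04 ≈ 2, so the molecular formula is C6H2.

C6H2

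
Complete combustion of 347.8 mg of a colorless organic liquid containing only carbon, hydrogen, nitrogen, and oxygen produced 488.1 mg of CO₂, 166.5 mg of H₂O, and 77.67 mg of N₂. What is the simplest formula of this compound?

C6H10N3O4

mol C = 0.4881 g CO₂ ÷ 44.009 g/mol = 0.011091 mol
mol H = 2 × 0.1665 g H₂O ÷ 18.015 g/mol = 0.018485 mol
mol N = 2 × 0.07767 g N₂ ÷ 28.014 g/mol = 0.0055451 mol
mass O = 0.3478 − (0.13321 + 0.018632 + 0.077670) = 0.11828 g → mol O = 0.11828 ÷ 15.999 = 0.0073932 mol
Divide by the smallest (0.0055451 mol): C 2.000, H 3.334, N 1.000, O 1.333
Multiplying each by 3 gives whole numbers: C 6.00, H 10.00, N 3.00, O 4.00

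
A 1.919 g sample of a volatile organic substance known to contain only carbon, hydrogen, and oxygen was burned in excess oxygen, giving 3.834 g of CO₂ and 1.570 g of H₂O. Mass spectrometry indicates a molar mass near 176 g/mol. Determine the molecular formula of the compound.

C8H16O4

mol C = 3.834 g CO₂ ÷ 44.009 g/mol = 0.087119 mol
mol H = 2 × 1.570 g H₂O ÷ 18.015 g/mol = 0.17430 mol
mass O = 1.919 − (1.0464 + 0.17569) = 0.69693 g → mol O = 0.69693 ÷ 15.999 = 0.043561 mol
Divide by the smallest (0.043561 mol): C 2.000, H 4.001, O 1.000
Empirical formula: C2H4O
Empirical-formula mass = 44.05 g/mol; 176 ÷ 44.05 ≈ 4, so the molecular formula is C8H16O4.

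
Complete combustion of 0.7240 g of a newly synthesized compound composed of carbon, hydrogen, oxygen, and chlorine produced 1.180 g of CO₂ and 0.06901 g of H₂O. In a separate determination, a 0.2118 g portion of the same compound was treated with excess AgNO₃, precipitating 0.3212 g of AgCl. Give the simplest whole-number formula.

mol C = 1.180 g CO₂ ÷ 44.009 g/mol = 0.026813 mol
mol H = 2 × 0.06901 g H₂O ÷ 18.015 g/mol = 0.0076614 mol
From the AgCl data: mol Cl per gram of compound = (0.3212 ÷ 143.318) ÷ 0.2118 = 0.010582 mol/g, so in the 0.7240 g combustion sample mol Cl = 0.0076610 mol
mass O = 0.7240 − (0.32205 + 0.0077227 + 0.27158) = 0.12265 g → mol O = 0.12265 ÷ 15.999 = 0.0076659 mol
Divide by the smallest (0.0076610 mol): C 3.500, H 1.000, Cl 1.000, O 1.001
Multiplying each by 2 gives whole numbers: C 7.00, H 2.00, Cl 2.00, O 2.00

C7H2Cl2O2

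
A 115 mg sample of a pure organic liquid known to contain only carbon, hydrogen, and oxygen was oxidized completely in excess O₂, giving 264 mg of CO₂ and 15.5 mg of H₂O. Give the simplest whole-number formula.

C7H2O3

mol C = 0.264 g CO₂ ÷ 44.009 g/mol = 0.005999 mol
mol H = 2 × 0.0155 g H₂O ÷ 18.015 g/mol = 0.001721 mol
mass O = 0.115 − (0.07205 + 0.001735) = 0.04121 g → mol O = 0.04121 ÷ 15.999 = 0.002576 mol
Divide by the smallest (0.001721 mol): C 3.486, H 1.000, O 1.497
Multiplying each by 2 gives whole numbers: C 6.97, H 2.00, O 2.99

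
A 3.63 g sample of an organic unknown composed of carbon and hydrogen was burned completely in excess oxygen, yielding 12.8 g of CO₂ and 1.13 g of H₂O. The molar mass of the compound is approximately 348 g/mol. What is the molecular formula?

mol C = 12.8 g CO₂ ÷ 44.009 g/mol = 0.2908 mol
mol H = 2 × 1.13 g H₂O ÷ 18.015 g/mol = 0.1255 mol
Divide by the smallest (0.1255 mol): C 2.318, H 1.000
Multiplying each by 3 gives whole numbers: C 6.96, H 3.00
Empirical formula: C7H3
Empirical-formula mass = 87.10 g/mol; 348 ÷ 87.10 ≈ 4, so the molecular formula is C28H12.

C28H12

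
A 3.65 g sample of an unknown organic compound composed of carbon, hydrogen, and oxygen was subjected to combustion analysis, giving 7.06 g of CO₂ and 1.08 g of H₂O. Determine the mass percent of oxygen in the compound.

mol C = 7.06 g CO₂ ÷ 44.009 g/mol = 0.1604 mol
mol H = 2 × 1.08 g H₂O ÷ 18.015 g/mol = 0.1199 mol
mass O = 3.65 − (1.927 + 0.1209) = 1.602 g → mol O = 1.602 ÷ 15.999 = 0.1002 mol
mass % O = 1.602 g ÷ 3.65 g × 100%

43.9%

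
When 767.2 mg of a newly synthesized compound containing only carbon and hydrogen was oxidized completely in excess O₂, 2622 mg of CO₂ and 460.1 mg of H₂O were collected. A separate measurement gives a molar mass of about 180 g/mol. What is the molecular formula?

C14H12

mol C = 2.622 g CO₂ ÷ 44.009 g/mol = 0.059579 mol
mol H = 2 × 0.4601 g H₂O ÷ 18.015 g/mol = 0.051080 mol
Divide by the smallest (0.051080 mol): C 1.166, H 1.000
Multiplying each by 6 gives whole numbers: C 7.00, H 6.00
Empirical formula: C7H6
Empirical-formula mass = 90.12 g/mol; 180 ÷ 90.12 ≈ 2, so the molecular formula is C14H12.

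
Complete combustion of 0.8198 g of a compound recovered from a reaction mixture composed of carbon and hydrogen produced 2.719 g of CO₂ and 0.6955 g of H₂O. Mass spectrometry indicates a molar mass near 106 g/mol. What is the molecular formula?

mol C = 2.719 g CO₂ ÷ 44.009 g/mol = 0.061783 mol
mol H = 2 × 0.6955 g H₂O ÷ 18.015 g/mol = 0.077213 mol
Divide by the smallest (0.061783 mol): C 1.000, H 1.250
Multiplying each by 4 gives whole numbers: C 4.00, H 5.00
Empirical formula: C4H5
Empirical-formula mass = 53.08 g/mol; 106 ÷ 53.08 ≈ 2, so the molecular formula is C8H10.

C8H10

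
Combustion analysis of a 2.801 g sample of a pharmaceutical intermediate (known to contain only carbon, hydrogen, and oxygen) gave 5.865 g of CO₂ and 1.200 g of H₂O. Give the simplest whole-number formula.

mol C = 5.865 g CO₂ ÷ 44.009 g/mol = 0.13327 mol
mol H = 2 × 1.200 g H₂O ÷ 18.015 g/mol = 0.13322 mol
mass O = 2.801 − (1.6007 + 0.13429) = 1.0660 g → mol O = 1.0660 ÷ 15.999 = 0.066631 mol
Divide by the smallest (0.066631 mol): C 2.000, H 1.999, O 1.000

C2H2O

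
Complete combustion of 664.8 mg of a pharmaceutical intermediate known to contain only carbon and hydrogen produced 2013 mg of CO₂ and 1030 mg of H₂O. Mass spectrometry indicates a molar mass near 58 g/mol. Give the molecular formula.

mol C = 2.013 g CO₂ ÷ 44.009 g/mol = 0.045741 mol
mol H = 2 × 1.030 g H₂O ÷ 18.015 g/mol = 0.11435 mol
Divide by the smallest (0.045741 mol): C 1.000, H 2.500
Multiplying each by 2 gives whole numbers: C 2.00, H 5.00
Empirical formula: C2H5
Empirical-formula mass = 29.06 g/mol; 58 ÷ 29.06 ≈ 2, so the molecular formula is C4H10.

C4H10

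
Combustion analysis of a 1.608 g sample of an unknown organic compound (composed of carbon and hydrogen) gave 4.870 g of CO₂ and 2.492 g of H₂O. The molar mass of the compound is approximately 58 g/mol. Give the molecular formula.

mol C = 4.870 g CO₂ ÷ 44.009 g/mol = 0.11066 mol
mol H = 2 × 2.492 g H₂O ÷ 18.015 g/mol = 0.27666 mol
Divide by the smallest (0.11066 mol): C 1.000, H 2.500
Multiplying each by 2 gives whole numbers: C 2.00, H 5.00
Empirical formula: C2H5
Empirical-formula mass = 29.06 g/mol; 58 ÷ 29.06 ≈ 2, so the molecular formula is C4H10.

C4H10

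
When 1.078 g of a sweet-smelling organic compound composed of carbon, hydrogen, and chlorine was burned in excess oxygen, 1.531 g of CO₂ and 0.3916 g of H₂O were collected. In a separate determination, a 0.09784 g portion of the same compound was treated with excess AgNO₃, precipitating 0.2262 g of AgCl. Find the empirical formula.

C4H5Cl2

mol C = 1.531 g CO₂ ÷ 44.009 g/mol = 0.034788 mol
mol H = 2 × 0.3916 g H₂O ÷ 18.015 g/mol = 0.043475 mol
From the AgCl data: mol Cl per gram of compound = (0.2262 ÷ 143.318) ÷ 0.09784 = 0.016132 mol/g, so in the 1.078 g combustion sample mol Cl = 0.017390 mol
Divide by the smallest (0.017390 mol): C 2.001, H 2.500, Cl 1.000
Multiplying each by 2 gives whole numbers: C 4.00, H 5.00, Cl 2.00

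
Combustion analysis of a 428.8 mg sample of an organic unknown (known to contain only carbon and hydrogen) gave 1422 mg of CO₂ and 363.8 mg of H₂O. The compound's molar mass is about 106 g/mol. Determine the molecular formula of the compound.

mol C = 1.422 g CO₂ ÷ 44.009 g/mol = 0.032312 mol
mol H = 2 × 0.3638 g H₂O ÷ 18.015 g/mol = 0.040389 mol
Divide by the smallest (0.032312 mol): C 1.000, H 1.250
Multiplying each by 4 gives whole numbers: C 4.00, H 5.00
Empirical formula: C4H5
Empirical-formula mass = 53.08 g/mol; 106 ÷ 53.08 ≈ 2, so the molecular formula is C8H10.

C8H10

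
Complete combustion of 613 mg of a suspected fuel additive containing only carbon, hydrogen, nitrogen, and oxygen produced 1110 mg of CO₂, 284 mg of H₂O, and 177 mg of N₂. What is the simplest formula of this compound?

C4H5N2O

mol C = 1.11 g CO₂ ÷ 44.009 g/mol = 0.02522 mol
mol H = 2 × 0.284 g H₂O ÷ 18.015 g/mol = 0.03153 mol
mol N = 2 × 0.177 g N₂ ÷ 28.014 g/mol = 0.01264 mol
mass O = 0.613 − (0.3029 + 0.03178 + 0.1770) = 0.1013 g → mol O = 0.1013 ÷ 15.999 = 0.006330 mol
Divide by the smallest (0.006330 mol): C 3.984, H 4.981, N 1.996, O 1.000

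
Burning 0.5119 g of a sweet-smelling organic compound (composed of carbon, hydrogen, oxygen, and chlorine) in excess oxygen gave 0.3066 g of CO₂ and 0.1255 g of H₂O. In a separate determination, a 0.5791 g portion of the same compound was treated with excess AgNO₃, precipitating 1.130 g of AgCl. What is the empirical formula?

C2H4Cl2O3

mol C = 0.3066 g CO₂ ÷ 44.009 g/mol = 0.0069668 mol
mol H = 2 × 0.1255 g H₂O ÷ 18.015 g/mol = 0.013933 mol
From the AgCl data: mol Cl per gram of compound = (1.130 ÷ 143.318) ÷ 0.5791 = 0.013615 mol/g, so in the 0.5119 g combustion sample mol Cl = 0.0069696 mol
mass O = 0.5119 − (0.083678 + 0.014044 + 0.24707) = 0.16710 g → mol O = 0.16710 ÷ 15.999 = 0.010445 mol
Divide by the smallest (0.0069668 mol): C 1.000, H 2.000, Cl 1.000, O 1.499
Multiplying each by 2 gives whole numbers: C 2.00, H 4.00, Cl 2.00, O 3.00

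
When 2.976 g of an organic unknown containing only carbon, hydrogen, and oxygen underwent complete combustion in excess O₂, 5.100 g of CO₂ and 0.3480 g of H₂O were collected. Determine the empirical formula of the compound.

mol C = 5.100 g CO₂ ÷ 44.009 g/mol = 0.11589 mol
mol H = 2 × 0.3480 g H₂O ÷ 18.015 g/mol = 0.038634 mol
mass O = 2.976 − (1.3919 + 0.038944) = 1.5452 g → mol O = 1.5452 ÷ 15.999 = 0.096578 mol
Divide by the smallest (0.038634 mol): C 3.000, H 1.000, O 2.500
Multiplying each by 2 gives whole numbers: C 6.00, H 2.00, O 5.00

C6H2O5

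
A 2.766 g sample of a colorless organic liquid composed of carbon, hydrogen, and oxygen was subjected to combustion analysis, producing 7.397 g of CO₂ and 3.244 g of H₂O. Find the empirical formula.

C7H15O

mol C = 7.397 g CO₂ ÷ 44.009 g/mol = 0.16808 mol
mol H = 2 × 3.244 g H₂O ÷ 18.015 g/mol = 0.36014 mol
mass O = 2.766 − (2.0188 + 0.36303) = 0.38417 g → mol O = 0.38417 ÷ 15.999 = 0.024012 mol
Divide by the smallest (0.024012 mol): C 7.000, H 14.998, O 1.000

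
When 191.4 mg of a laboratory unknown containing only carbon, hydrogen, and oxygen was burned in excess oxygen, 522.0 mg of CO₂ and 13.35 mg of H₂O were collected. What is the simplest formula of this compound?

mol C = 0.5220 g CO₂ ÷ 44.009 g/mol = 0.011861 mol
mol H = 2 × 0.01335 g H₂O ÷ 18.015 g/mol = 0.0014821 mol
mass O = 0.1914 − (0.14246 + 0.0014940) = 0.047441 g → mol O = 0.047441 ÷ 15.999 = 0.0029653 mol
Divide by the smallest (0.0014821 mol): C 8.003, H 1.000, O 2.001

C8HO2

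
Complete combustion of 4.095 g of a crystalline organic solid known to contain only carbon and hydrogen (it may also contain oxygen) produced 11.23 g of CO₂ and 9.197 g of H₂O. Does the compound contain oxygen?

no

mol C = 11.23 g CO₂ ÷ 44.009 g/mol = 0.25518 mol
mol H = 2 × 9.197 g H₂O ÷ 18.015 g/mol = 1.0210 mol
C and H together account for 4.0941 g — essentially the entire 4.095 g sample — so the compound contains no oxygen.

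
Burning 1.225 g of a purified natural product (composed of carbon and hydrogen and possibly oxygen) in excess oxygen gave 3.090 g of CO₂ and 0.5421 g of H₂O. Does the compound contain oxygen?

yes

mol C = 3.090 g CO₂ ÷ 44.009 g/mol = 0.070213 mol
mol H = 2 × 0.5421 g H₂O ÷ 18.015 g/mol = 0.060183 mol
C and H account for only 0.90399 g of the 1.225 g sample; the remaining 0.32101 g must be oxygen.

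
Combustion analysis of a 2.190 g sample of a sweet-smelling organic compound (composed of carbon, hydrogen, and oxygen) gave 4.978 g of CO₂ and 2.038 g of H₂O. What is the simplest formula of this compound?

mol C = 4.978 g CO₂ ÷ 44.009 g/mol = 0.11311 mol
mol H = 2 × 2.038 g H₂O ÷ 18.015 g/mol = 0.22626 mol
mass O = 2.190 − (1.3586 + 0.22807) = 0.60333 g → mol O = 0.60333 ÷ 15.999 = 0.037711 mol
Divide by the smallest (0.037711 mol): C 3.000, H 6.000, O 1.000

C3H6O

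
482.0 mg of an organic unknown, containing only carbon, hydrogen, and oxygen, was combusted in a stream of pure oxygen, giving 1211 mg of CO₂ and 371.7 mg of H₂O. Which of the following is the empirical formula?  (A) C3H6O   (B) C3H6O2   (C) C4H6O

mol C = 1.211 g CO₂ ÷ 44.009 g/mol = 0.027517 mol
mol H = 2 × 0.3717 g H₂O ÷ 18.015 g/mol = 0.041266 mol
mass O = 0.4820 − (0.33051 + 0.041596) = 0.10990 g → mol O = 0.10990 ÷ 15.999 = 0.0068690 mol
Divide by the smallest (0.0068690 mol): C 4.006, H 6.008, O 1.000

(C) C4H6O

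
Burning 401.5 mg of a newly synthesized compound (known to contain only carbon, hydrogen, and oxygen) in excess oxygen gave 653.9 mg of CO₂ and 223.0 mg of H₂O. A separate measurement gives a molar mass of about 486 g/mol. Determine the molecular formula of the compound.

C18H30O15

mol C = 0.6539 g CO₂ ÷ 44.009 g/mol = 0.014858 mol
mol H = 2 × 0.2230 g H₂O ÷ 18.015 g/mol = 0.024757 mol
mass O = 0.4015 − (0.17846 + 0.024955) = 0.19808 g → mol O = 0.19808 ÷ 15.999 = 0.012381 mol
Divide by the smallest (0.012381 mol): C 1.200, H 2.000, O 1.000
Multiplying each by 5 gives whole numbers: C 6.00, H 10.00, O 5.00
Empirical formula: C6H10O5
Empirical-formula mass = 162.14 g/mol; 486 ÷ 162.14 ≈ 3, so the molecular formula is C18H30O15.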